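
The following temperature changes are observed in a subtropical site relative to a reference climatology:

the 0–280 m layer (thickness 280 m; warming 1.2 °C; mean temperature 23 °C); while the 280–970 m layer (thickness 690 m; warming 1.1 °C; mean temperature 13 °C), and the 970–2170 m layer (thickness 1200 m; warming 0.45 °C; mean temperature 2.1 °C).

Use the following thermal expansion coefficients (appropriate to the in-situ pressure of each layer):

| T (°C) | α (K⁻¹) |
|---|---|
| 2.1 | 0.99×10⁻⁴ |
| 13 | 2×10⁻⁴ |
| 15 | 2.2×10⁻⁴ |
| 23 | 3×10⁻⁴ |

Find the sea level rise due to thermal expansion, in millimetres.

Layer 1 at 23 °C → α = 3×10⁻⁴ K⁻¹
Layer 2 at 13 °C → α = 2×10⁻⁴ K⁻¹
Layer 3 at 2.1 °C → α = 0.99×10⁻⁴ K⁻¹
Layer 1: 3×10⁻⁴ × 280 × 1.2 = 0.10080 m
280–970 m: 2×10⁻⁴ × 690 × 1.1 = 0.15180 m
970–2170 m: 0.99×10⁻⁴ × 0.45 × 1200 = 0.05346 m
Δh = 0.10080 + 0.15180 + 0.05346 = 0.30606 m ≈ 306 mm

306 mm of thermosteric rise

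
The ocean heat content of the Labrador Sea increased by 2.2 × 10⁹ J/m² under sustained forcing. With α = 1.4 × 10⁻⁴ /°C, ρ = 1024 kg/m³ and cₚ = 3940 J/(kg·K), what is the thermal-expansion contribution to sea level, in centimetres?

Δh = αQ/(ρcₚ) = 1.4×10⁻⁴ × 2.2×10⁹ / (1024 × 3940) ≈ 0.07634 m

Δh ≈ 7.6 cm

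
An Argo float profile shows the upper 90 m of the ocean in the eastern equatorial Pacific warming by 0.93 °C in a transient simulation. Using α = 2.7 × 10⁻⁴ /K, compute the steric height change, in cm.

Δh = αΔT·H = 2.7×10⁻⁴ × 0.93 × 90 = 0.022599 m

about 2.3 cm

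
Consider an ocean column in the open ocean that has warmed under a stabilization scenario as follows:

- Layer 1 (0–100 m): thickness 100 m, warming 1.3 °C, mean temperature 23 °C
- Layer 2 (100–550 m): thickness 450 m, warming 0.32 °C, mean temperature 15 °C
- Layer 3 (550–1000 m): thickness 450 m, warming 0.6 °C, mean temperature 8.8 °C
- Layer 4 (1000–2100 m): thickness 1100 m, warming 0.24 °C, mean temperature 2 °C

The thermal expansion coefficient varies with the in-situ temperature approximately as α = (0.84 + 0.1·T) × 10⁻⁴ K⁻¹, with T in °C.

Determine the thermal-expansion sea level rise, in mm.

Δh ≈ 148 mm

Layer 1: α = (0.84 + 0.1×23)×10⁻⁴ = 3.14×10⁻⁴ K⁻¹
Layer 2: α = (0.84 + 0.1×15)×10⁻⁴ = 2.34×10⁻⁴ K⁻¹
Layer 3: α = (0.84 + 0.1×8.8)×10⁻⁴ = 1.72×10⁻⁴ K⁻¹
Layer 4: α = (0.84 + 0.1×2)×10⁻⁴ = 1.04×10⁻⁴ K⁻¹
Layer 1: 1.3 × 100 × 3.14×10⁻⁴ = 0.04082 m
Layer 2: 0.32 × 2.34×10⁻⁴ × 450 = 0.033696 m
Layer 3: 0.6 × 1.72×10⁻⁴ × 450 = 0.04644 m
Layer 4: 1.04×10⁻⁴ × 1100 × 0.24 = 0.027456 m
Δh = 0.04082 + 0.033696 + 0.04644 + 0.027456 = 0.148412 m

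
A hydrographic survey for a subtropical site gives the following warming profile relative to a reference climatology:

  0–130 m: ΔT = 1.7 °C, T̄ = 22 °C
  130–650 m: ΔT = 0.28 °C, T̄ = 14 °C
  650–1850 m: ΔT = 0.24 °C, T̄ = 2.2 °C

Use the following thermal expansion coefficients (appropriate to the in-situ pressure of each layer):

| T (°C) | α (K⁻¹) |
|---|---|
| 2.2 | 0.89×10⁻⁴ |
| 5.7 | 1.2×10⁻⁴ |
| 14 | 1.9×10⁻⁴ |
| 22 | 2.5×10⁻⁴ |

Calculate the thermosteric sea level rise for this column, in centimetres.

Layer 1 at 22 °C → α = 2.5×10⁻⁴ K⁻¹
Layer 2 at 14 °C → α = 1.9×10⁻⁴ K⁻¹
Layer 3 at 2.2 °C → α = 0.89×10⁻⁴ K⁻¹
Layer 1: 1.7 × 130 × 2.5×10⁻⁴ = 0.05525 m
130–650 m: 520 × 0.28 × 1.9×10⁻⁴ = 0.027664 m
650–1850 m: 1200 × 0.24 × 0.89×10⁻⁴ = 0.025632 m
Δh = 0.05525 + 0.027664 + 0.025632 = 0.108546 m

10.9 cm of thermosteric rise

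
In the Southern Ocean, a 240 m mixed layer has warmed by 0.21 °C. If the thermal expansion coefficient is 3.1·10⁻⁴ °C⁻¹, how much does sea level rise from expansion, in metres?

Δh = αΔT·H = 3.1×10⁻⁴ × 0.21 × 240 = 0.015624 m

0.0156 m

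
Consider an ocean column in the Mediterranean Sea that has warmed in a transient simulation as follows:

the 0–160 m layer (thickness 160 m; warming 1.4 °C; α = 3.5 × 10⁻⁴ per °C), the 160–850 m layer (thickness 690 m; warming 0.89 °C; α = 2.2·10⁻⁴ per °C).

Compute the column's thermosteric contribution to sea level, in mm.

Δh = 214 mm

0–160 m: 1.4 × 160 × 3.5×10⁻⁴ = 0.07840 m
Layer 2: 690 × 0.89 × 2.2×10⁻⁴ = 0.135102 m
Δh = 0.07840 + 0.135102 = 0.213502 m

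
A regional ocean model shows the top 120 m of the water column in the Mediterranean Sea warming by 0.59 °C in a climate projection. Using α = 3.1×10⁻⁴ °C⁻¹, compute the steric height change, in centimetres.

Δh = αΔT·H = 3.1×10⁻⁴ × 0.59 × 120 = 0.021948 m

2.19 cm of thermosteric rise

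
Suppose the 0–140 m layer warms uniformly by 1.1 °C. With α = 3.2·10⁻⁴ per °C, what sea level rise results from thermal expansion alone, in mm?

Δh = 49.3 mm

Δh = αΔT·H = 3.2×10⁻⁴ × 1.1 × 140 = 0.04928 m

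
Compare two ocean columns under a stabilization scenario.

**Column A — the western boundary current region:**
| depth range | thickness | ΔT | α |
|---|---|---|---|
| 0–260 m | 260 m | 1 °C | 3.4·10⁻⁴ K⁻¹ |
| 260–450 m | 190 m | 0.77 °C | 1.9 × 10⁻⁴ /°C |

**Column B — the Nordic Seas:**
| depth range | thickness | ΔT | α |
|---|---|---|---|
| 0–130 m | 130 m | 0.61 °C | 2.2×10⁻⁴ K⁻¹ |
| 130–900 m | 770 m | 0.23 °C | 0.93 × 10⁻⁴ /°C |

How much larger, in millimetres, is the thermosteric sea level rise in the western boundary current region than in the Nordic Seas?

A 0–260 m: 260 × 1 × 3.4×10⁻⁴ = 0.08840 m
A 0.77 × 1.9×10⁻⁴ × 190 = 0.027797 m
A total: 0.116197 m
B Layer 1: 130 × 2.2×10⁻⁴ × 0.61 = 0.017446 m
B 0.93×10⁻⁴ × 0.23 × 770 = 0.0164703 m
B total: 0.0339163 m
Difference: 0.116197 − 0.0339163 = 0.0822807 m

82 mm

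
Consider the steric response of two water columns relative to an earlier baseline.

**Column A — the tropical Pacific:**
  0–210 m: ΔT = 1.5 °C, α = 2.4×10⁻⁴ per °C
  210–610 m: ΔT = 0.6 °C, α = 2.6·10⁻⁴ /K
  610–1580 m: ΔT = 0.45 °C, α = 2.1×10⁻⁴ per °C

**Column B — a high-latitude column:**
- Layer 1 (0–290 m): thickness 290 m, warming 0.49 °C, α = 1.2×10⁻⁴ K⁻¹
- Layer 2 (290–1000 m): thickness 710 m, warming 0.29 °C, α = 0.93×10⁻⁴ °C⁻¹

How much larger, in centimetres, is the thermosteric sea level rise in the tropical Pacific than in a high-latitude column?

A 0–210 m: 2.4×10⁻⁴ × 210 × 1.5 = 0.07560 m
A Layer 2: 400 × 2.6×10⁻⁴ × 0.6 = 0.06240 m
A 0.45 × 2.1×10⁻⁴ × 970 = 0.091665 m
A total: 0.229665 m
B 0.49 × 290 × 1.2×10⁻⁴ = 0.017052 m
B Layer 2: 710 × 0.29 × 0.93×10⁻⁴ = 0.0191487 m
B total: 0.0362007 m
Difference: 0.229665 − 0.0362007 = 0.1934643 m

19 cm larger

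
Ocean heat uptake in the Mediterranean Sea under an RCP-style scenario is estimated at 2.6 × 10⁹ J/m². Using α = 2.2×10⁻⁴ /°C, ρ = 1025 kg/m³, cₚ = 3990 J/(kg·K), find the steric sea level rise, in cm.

Δh = αQ/(ρcₚ) = 2.2×10⁻⁴ × 2.6×10⁹ / (1025 × 3990) ≈ 0.13986 m

Δh = 14 cm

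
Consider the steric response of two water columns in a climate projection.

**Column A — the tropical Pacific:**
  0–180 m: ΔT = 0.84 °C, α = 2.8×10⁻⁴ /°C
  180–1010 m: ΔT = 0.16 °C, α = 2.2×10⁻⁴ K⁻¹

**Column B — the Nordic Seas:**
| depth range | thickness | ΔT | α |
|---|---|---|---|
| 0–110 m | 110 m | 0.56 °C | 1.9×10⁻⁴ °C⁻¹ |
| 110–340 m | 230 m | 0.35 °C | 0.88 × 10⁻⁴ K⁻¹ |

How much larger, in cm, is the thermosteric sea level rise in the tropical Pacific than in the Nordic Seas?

A 2.8×10⁻⁴ × 0.84 × 180 = 0.042336 m
A 180–1010 m: 2.2×10⁻⁴ × 830 × 0.16 = 0.029216 m
A total: 0.071552 m
B Layer 1: 110 × 1.9×10⁻⁴ × 0.56 = 0.011704 m
B Layer 2: 0.88×10⁻⁴ × 230 × 0.35 = 0.007084 m
B total: 0.018788 m
Difference: 0.071552 − 0.018788 = 0.052764 m

5.28 cm larger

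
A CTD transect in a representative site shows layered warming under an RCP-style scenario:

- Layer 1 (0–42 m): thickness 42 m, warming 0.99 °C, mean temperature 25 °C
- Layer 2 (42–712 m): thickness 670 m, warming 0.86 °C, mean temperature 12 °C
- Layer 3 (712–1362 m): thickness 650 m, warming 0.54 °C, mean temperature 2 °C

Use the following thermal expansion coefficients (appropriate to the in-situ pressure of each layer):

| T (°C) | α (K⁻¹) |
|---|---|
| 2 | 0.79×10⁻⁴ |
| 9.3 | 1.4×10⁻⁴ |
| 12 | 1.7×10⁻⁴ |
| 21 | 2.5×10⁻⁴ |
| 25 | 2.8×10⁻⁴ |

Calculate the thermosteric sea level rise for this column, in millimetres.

Layer 1 at 25 °C → α = 2.8×10⁻⁴ K⁻¹
Layer 2 at 12 °C → α = 1.7×10⁻⁴ K⁻¹
Layer 3 at 2 °C → α = 0.79×10⁻⁴ K⁻¹
Layer 1: 2.8×10⁻⁴ × 42 × 0.99 = 0.0116424 m
42–712 m: 670 × 1.7×10⁻⁴ × 0.86 = 0.097954 m
712–1362 m: 0.54 × 0.79×10⁻⁴ × 650 = 0.027729 m
Δh = 0.0116424 + 0.097954 + 0.027729 = 0.1373254 m ≈ 137 mm

Δh = 137 mm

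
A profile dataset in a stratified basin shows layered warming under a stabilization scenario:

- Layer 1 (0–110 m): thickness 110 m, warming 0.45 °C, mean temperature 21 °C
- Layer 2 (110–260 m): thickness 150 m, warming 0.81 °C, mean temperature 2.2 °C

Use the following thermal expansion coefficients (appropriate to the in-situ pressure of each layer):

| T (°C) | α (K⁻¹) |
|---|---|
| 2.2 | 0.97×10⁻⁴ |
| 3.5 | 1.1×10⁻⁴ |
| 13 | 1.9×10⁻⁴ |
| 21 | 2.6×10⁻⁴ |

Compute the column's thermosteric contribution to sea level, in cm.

Layer 1 at 21 °C → α = 2.6×10⁻⁴ K⁻¹
Layer 2 at 2.2 °C → α = 0.97×10⁻⁴ K⁻¹
0–110 m: 110 × 2.6×10⁻⁴ × 0.45 = 0.01287 m
110–260 m: 0.81 × 150 × 0.97×10⁻⁴ = 0.0117855 m
Δh = 0.01287 + 0.0117855 = 0.0246555 m ≈ 2.5 cm

2.5 cm of thermosteric rise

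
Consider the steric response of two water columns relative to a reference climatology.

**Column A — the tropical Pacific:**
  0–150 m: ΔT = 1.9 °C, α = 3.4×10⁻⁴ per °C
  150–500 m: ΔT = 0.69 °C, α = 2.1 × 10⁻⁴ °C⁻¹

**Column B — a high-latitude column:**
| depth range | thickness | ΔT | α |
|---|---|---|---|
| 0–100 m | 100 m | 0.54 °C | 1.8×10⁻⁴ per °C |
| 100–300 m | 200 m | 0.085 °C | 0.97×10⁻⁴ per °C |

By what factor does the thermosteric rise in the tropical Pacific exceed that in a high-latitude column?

A 3.4×10⁻⁴ × 1.9 × 150 = 0.09690 m
A 350 × 2.1×10⁻⁴ × 0.69 = 0.050715 m
A total: 0.147615 m
B 0.54 × 100 × 1.8×10⁻⁴ = 0.00972 m
B Layer 2: 200 × 0.97×10⁻⁴ × 0.085 = 0.001649 m
B total: 0.011369 m
Ratio: 0.147615 / 0.011369 ≈ 12.98

a factor of 13.0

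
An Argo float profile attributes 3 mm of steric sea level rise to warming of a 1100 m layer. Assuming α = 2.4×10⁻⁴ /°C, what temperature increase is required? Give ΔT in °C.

ΔT = Δh/(αH) = 0.003 / (2.4×10⁻⁴ × 1100) ≈ 0.01136 °C

ΔT ≈ 0.011 °C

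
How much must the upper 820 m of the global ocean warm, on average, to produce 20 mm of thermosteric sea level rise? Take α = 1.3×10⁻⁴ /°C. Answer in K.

ΔT = Δh/(αH) = 0.02 / (1.3×10⁻⁴ × 820) ≈ 0.1876 K

0.188 K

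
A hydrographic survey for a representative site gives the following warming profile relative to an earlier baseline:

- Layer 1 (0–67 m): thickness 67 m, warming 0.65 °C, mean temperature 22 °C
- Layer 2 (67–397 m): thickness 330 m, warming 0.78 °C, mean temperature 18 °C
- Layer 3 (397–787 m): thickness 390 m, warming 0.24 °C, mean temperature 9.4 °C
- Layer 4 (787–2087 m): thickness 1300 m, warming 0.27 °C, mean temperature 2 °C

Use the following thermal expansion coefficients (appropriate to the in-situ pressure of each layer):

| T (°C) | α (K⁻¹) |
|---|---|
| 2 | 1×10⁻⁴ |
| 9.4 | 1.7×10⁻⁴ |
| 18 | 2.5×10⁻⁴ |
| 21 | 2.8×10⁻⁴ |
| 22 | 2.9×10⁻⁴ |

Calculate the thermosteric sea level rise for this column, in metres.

0.13 m of thermosteric rise

Layer 1 at 22 °C → α = 2.9×10⁻⁴ K⁻¹
Layer 2 at 18 °C → α = 2.5×10⁻⁴ K⁻¹
Layer 3 at 9.4 °C → α = 1.7×10⁻⁴ K⁻¹
Layer 4 at 2 °C → α = 1×10⁻⁴ K⁻¹
2.9×10⁻⁴ × 67 × 0.65 = 0.0126295 m
Layer 2: 330 × 2.5×10⁻⁴ × 0.78 = 0.06435 m
397–787 m: 0.24 × 1.7×10⁻⁴ × 390 = 0.015912 m
787–2087 m: 1300 × 1×10⁻⁴ × 0.27 = 0.03510 m
Δh = 0.0126295 + 0.06435 + 0.015912 + 0.03510 = 0.1279915 m ≈ 0.13 m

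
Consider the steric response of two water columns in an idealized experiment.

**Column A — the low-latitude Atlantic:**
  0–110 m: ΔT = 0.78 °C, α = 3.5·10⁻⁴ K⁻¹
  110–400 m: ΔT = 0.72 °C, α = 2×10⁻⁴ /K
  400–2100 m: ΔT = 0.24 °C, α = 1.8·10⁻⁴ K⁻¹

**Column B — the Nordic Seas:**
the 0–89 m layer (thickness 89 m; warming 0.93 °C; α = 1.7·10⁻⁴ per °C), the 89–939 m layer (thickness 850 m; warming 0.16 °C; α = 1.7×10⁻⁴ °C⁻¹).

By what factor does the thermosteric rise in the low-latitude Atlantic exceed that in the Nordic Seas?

3.9

A 110 × 0.78 × 3.5×10⁻⁴ = 0.03003 m
A 110–400 m: 2×10⁻⁴ × 290 × 0.72 = 0.04176 m
A 400–2100 m: 0.24 × 1.8×10⁻⁴ × 1700 = 0.07344 m
A total: 0.14523 m
B 0–89 m: 89 × 0.93 × 1.7×10⁻⁴ = 0.0140709 m
B 1.7×10⁻⁴ × 0.16 × 850 = 0.02312 m
B total: 0.0371909 m
Ratio: 0.14523 / 0.0371909 ≈ 3.905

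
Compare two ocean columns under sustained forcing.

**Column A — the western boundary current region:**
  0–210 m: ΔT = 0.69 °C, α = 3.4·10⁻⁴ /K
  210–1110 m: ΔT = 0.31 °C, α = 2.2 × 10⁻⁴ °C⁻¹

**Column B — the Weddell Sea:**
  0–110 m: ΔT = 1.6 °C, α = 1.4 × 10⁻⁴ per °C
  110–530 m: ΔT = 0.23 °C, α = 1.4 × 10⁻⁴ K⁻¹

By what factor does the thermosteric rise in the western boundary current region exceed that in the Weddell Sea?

≈ 2.90×

A Layer 1: 210 × 0.69 × 3.4×10⁻⁴ = 0.049266 m
A Layer 2: 0.31 × 900 × 2.2×10⁻⁴ = 0.06138 m
A total: 0.110646 m
B 0–110 m: 1.6 × 1.4×10⁻⁴ × 110 = 0.02464 m
B 110–530 m: 0.23 × 420 × 1.4×10⁻⁴ = 0.013524 m
B total: 0.038164 m
Ratio: 0.110646 / 0.038164 ≈ 2.899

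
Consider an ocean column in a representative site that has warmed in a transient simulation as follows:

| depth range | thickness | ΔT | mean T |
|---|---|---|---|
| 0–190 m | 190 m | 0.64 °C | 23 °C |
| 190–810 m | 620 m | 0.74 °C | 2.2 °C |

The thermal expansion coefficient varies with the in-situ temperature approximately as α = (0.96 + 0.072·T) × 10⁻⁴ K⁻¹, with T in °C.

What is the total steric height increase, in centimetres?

Δh ≈ 8.31 cm

Layer 1: α = (0.96 + 0.072×23)×10⁻⁴ = 2.616×10⁻⁴ K⁻¹
Layer 2: α = (0.96 + 0.072×2.2)×10⁻⁴ = 1.1184×10⁻⁴ K⁻¹
0.64 × 2.616×10⁻⁴ × 190 = 0.03181056 m
Layer 2: 1.1184×10⁻⁴ × 0.74 × 620 = 0.051312192 m
Δh = 0.03181056 + 0.051312192 = 0.083122752 m ≈ 8.31 cm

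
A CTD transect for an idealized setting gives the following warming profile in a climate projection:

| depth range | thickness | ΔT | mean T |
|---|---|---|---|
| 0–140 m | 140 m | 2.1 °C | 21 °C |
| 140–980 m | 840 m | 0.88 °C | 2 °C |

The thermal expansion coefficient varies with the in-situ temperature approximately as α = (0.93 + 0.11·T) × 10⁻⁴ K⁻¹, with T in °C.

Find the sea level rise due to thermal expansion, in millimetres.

Layer 1: α = (0.93 + 0.11×21)×10⁻⁴ = 3.24×10⁻⁴ K⁻¹
Layer 2: α = (0.93 + 0.11×2)×10⁻⁴ = 1.15×10⁻⁴ K⁻¹
140 × 2.1 × 3.24×10⁻⁴ = 0.095256 m
140–980 m: 840 × 0.88 × 1.15×10⁻⁴ = 0.085008 m
Δh = 0.095256 + 0.085008 = 0.180264 m

180 mm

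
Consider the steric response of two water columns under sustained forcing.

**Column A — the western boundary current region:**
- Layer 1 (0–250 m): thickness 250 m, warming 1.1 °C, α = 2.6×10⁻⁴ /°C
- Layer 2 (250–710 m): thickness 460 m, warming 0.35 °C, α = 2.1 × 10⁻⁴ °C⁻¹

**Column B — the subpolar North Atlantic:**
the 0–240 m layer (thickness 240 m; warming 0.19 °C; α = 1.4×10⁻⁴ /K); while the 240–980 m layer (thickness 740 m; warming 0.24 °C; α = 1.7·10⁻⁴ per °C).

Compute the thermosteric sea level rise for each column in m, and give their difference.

A: 0.11 m; B: 0.037 m; difference 0.069 m

A 250 × 1.1 × 2.6×10⁻⁴ = 0.07150 m
A 250–710 m: 460 × 2.1×10⁻⁴ × 0.35 = 0.03381 m
A total: 0.10531 m
B 0–240 m: 240 × 0.19 × 1.4×10⁻⁴ = 0.006384 m
B Layer 2: 0.24 × 1.7×10⁻⁴ × 740 = 0.030192 m
B total: 0.036576 m
Difference: 0.10531 − 0.036576 = 0.068734 m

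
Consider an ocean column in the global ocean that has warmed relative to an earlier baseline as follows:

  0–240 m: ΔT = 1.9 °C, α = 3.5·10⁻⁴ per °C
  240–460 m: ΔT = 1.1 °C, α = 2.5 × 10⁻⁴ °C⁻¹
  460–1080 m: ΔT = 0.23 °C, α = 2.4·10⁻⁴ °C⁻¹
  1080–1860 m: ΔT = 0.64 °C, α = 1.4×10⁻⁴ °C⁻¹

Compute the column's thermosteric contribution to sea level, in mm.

0–240 m: 240 × 3.5×10⁻⁴ × 1.9 = 0.15960 m
Layer 2: 1.1 × 220 × 2.5×10⁻⁴ = 0.06050 m
Layer 3: 0.23 × 2.4×10⁻⁴ × 620 = 0.034224 m
Layer 4: 780 × 1.4×10⁻⁴ × 0.64 = 0.069888 m
Δh = 0.15960 + 0.06050 + 0.034224 + 0.069888 = 0.324212 m

about 324 mm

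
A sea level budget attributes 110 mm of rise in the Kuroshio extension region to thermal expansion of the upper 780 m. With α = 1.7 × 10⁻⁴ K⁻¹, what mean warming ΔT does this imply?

about 0.830 °C

ΔT = Δh/(αH) = 0.11 / (1.7×10⁻⁴ × 780) ≈ 0.8296 °C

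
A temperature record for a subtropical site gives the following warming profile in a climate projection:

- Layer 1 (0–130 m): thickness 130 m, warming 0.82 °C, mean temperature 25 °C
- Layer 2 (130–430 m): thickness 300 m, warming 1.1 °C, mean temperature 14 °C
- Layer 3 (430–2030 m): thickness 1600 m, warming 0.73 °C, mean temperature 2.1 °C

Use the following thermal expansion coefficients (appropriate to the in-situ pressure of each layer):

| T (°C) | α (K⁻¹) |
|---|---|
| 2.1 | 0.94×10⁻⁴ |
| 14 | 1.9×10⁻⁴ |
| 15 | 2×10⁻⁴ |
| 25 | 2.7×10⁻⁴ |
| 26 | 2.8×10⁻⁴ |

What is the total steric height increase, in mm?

200 mm

Layer 1 at 25 °C → α = 2.7×10⁻⁴ K⁻¹
Layer 2 at 14 °C → α = 1.9×10⁻⁴ K⁻¹
Layer 3 at 2.1 °C → α = 0.94×10⁻⁴ K⁻¹
0–130 m: 0.82 × 2.7×10⁻⁴ × 130 = 0.028782 m
130–430 m: 1.1 × 300 × 1.9×10⁻⁴ = 0.06270 m
0.94×10⁻⁴ × 1600 × 0.73 = 0.109792 m
Δh = 0.028782 + 0.06270 + 0.109792 = 0.201274 m ≈ 200 mm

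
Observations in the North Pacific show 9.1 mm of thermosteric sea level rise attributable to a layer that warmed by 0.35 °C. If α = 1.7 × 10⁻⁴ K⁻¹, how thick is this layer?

H = Δh/(αΔT) = 0.0091 / (1.7×10⁻⁴ × 0.35) ≈ 152.9 m

H ≈ 153 m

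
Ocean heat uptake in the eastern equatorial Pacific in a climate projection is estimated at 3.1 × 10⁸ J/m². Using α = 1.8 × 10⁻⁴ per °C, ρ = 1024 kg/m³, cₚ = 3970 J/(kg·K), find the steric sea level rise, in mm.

Δh = αQ/(ρcₚ) = 1.8×10⁻⁴ × 3.1×10⁸ / (1024 × 3970) ≈ 0.013726 m

about 13.7 mm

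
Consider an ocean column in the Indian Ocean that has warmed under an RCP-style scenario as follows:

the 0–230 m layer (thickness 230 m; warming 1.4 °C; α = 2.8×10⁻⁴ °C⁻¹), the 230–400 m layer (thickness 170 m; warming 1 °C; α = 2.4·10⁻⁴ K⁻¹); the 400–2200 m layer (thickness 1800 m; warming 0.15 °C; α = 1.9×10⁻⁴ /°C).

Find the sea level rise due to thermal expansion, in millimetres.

180 mm of thermosteric rise

2.8×10⁻⁴ × 230 × 1.4 = 0.09016 m
230–400 m: 2.4×10⁻⁴ × 1 × 170 = 0.04080 m
1800 × 1.9×10⁻⁴ × 0.15 = 0.05130 m
Δh = 0.09016 + 0.04080 + 0.05130 = 0.18226 m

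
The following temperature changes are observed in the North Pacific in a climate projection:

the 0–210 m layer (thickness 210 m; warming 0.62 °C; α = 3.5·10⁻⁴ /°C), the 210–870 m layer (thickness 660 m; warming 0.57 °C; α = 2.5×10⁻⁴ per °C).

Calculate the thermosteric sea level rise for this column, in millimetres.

Layer 1: 210 × 0.62 × 3.5×10⁻⁴ = 0.04557 m
660 × 2.5×10⁻⁴ × 0.57 = 0.09405 m
Δh = 0.04557 + 0.09405 = 0.13962 m

Δh = 140 mm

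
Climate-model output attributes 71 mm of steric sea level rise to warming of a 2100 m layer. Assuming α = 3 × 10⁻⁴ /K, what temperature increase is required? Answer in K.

about 0.11 K

ΔT = Δh/(αH) = 0.071 / (3×10⁻⁴ × 2100) ≈ 0.1127 K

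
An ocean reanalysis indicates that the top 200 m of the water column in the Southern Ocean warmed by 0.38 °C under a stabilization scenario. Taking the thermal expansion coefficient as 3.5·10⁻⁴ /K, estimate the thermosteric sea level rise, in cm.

2.66 cm of thermosteric rise

Δh = αΔT·H = 3.5×10⁻⁴ × 0.38 × 200 = 0.02660 m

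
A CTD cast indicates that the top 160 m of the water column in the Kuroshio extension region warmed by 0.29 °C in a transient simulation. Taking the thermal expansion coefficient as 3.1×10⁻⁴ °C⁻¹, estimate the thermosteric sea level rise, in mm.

Δh ≈ 14 mm

Δh = αΔT·H = 3.1×10⁻⁴ × 0.29 × 160 = 0.014384 m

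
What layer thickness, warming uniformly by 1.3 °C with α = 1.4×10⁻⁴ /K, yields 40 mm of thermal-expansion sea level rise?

H = Δh/(αΔT) = 0.04 / (1.4×10⁻⁴ × 1.3) ≈ 219.8 m

220 m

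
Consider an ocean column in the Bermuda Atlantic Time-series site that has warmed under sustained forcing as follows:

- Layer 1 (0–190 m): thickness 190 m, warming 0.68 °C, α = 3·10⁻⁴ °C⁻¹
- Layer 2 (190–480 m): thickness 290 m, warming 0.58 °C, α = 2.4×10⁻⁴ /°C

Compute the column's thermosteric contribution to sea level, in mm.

0–190 m: 3×10⁻⁴ × 0.68 × 190 = 0.03876 m
190–480 m: 0.58 × 2.4×10⁻⁴ × 290 = 0.040368 m
Δh = 0.03876 + 0.040368 = 0.079128 m

Δh = 79.1 mm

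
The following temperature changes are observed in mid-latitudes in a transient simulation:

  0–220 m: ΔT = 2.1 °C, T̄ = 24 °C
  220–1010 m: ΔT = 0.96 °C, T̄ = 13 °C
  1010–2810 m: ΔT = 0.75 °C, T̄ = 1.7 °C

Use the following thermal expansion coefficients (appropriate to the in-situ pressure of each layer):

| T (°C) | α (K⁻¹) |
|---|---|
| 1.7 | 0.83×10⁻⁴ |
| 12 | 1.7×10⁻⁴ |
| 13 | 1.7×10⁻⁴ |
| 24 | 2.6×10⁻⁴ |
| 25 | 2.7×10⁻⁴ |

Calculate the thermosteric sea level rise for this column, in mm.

Layer 1 at 24 °C → α = 2.6×10⁻⁴ K⁻¹
Layer 2 at 13 °C → α = 1.7×10⁻⁴ K⁻¹
Layer 3 at 1.7 °C → α = 0.83×10⁻⁴ K⁻¹
220 × 2.6×10⁻⁴ × 2.1 = 0.12012 m
220–1010 m: 790 × 1.7×10⁻⁴ × 0.96 = 0.128928 m
1010–2810 m: 0.83×10⁻⁴ × 1800 × 0.75 = 0.11205 m
Δh = 0.12012 + 0.128928 + 0.11205 = 0.361098 m

Δh ≈ 360 mm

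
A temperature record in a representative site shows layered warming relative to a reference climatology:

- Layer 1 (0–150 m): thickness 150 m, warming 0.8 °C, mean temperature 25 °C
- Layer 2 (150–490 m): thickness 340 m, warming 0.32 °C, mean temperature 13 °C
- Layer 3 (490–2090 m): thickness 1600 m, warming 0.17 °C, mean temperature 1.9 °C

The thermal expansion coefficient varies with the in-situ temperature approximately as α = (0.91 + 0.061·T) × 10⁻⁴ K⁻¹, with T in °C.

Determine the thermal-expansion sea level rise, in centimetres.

Layer 1: α = (0.91 + 0.061×25)×10⁻⁴ = 2.435×10⁻⁴ K⁻¹
Layer 2: α = (0.91 + 0.061×13)×10⁻⁴ = 1.703×10⁻⁴ K⁻¹
Layer 3: α = (0.91 + 0.061×1.9)×10⁻⁴ = 1.0259×10⁻⁴ K⁻¹
0–150 m: 150 × 2.435×10⁻⁴ × 0.8 = 0.02922 m
1.703×10⁻⁴ × 0.32 × 340 = 0.01852864 m
1600 × 1.0259×10⁻⁴ × 0.17 = 0.02790448 m
Δh = 0.02922 + 0.01852864 + 0.02790448 = 0.07565312 m

Δh = 7.57 cm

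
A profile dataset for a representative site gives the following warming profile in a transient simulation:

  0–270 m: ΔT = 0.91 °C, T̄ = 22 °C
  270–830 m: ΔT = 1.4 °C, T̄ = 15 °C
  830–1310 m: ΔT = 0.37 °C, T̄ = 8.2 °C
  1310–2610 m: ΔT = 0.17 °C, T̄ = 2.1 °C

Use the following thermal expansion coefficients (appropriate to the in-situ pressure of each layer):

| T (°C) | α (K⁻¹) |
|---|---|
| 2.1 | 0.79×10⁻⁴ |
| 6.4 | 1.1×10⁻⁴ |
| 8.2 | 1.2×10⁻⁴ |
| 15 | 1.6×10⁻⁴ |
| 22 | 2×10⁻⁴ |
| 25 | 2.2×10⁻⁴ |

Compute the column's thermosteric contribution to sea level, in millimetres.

210 mm of thermosteric rise

Layer 1 at 22 °C → α = 2×10⁻⁴ K⁻¹
Layer 2 at 15 °C → α = 1.6×10⁻⁴ K⁻¹
Layer 3 at 8.2 °C → α = 1.2×10⁻⁴ K⁻¹
Layer 4 at 2.1 °C → α = 0.79×10⁻⁴ K⁻¹
Layer 1: 2×10⁻⁴ × 270 × 0.91 = 0.04914 m
1.6×10⁻⁴ × 560 × 1.4 = 0.12544 m
Layer 3: 0.37 × 1.2×10⁻⁴ × 480 = 0.021312 m
Layer 4: 0.79×10⁻⁴ × 1300 × 0.17 = 0.017459 m
Δh = 0.04914 + 0.12544 + 0.021312 + 0.017459 = 0.213351 m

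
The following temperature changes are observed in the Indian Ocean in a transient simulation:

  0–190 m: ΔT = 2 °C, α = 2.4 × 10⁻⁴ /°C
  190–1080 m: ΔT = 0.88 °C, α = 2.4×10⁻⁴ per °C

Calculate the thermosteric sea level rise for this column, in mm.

Layer 1: 190 × 2 × 2.4×10⁻⁴ = 0.09120 m
2.4×10⁻⁴ × 890 × 0.88 = 0.187968 m
Δh = 0.09120 + 0.187968 = 0.279168 m

280 mm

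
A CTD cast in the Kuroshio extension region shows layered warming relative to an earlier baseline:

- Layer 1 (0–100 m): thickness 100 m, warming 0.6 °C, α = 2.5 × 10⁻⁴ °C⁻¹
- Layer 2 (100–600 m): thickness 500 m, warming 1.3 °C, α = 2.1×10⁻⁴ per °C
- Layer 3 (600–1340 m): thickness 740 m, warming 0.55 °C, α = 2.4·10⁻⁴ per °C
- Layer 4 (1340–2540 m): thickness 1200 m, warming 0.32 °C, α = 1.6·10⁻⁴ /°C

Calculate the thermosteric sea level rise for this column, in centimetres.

about 31 cm

Layer 1: 0.6 × 2.5×10⁻⁴ × 100 = 0.01500 m
Layer 2: 2.1×10⁻⁴ × 1.3 × 500 = 0.13650 m
Layer 3: 740 × 0.55 × 2.4×10⁻⁴ = 0.09768 m
1340–2540 m: 1200 × 1.6×10⁻⁴ × 0.32 = 0.06144 m
Δh = 0.01500 + 0.13650 + 0.09768 + 0.06144 = 0.31062 m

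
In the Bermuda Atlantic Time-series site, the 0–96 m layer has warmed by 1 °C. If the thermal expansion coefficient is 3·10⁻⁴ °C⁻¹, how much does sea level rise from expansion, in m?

0.0288 m of thermosteric rise

Δh = αΔT·H = 3×10⁻⁴ × 1 × 96 = 0.02880 m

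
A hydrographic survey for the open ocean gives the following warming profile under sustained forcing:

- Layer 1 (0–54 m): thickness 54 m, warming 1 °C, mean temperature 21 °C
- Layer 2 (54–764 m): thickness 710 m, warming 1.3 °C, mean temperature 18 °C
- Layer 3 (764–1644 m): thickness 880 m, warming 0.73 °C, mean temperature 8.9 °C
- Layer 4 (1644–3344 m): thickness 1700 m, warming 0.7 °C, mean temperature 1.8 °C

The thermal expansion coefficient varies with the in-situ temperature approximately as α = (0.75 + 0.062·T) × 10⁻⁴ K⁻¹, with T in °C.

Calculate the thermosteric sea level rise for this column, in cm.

Layer 1: α = (0.75 + 0.062×21)×10⁻⁴ = 2.052×10⁻⁴ K⁻¹
Layer 2: α = (0.75 + 0.062×18)×10⁻⁴ = 1.866×10⁻⁴ K⁻¹
Layer 3: α = (0.75 + 0.062×8.9)×10⁻⁴ = 1.3018×10⁻⁴ K⁻¹
Layer 4: α = (0.75 + 0.062×1.8)×10⁻⁴ = 0.8616×10⁻⁴ K⁻¹
1 × 2.052×10⁻⁴ × 54 = 0.0110808 m
Layer 2: 1.866×10⁻⁴ × 1.3 × 710 = 0.1722318 m
764–1644 m: 0.73 × 880 × 1.3018×10⁻⁴ = 0.083627632 m
Layer 4: 1700 × 0.8616×10⁻⁴ × 0.7 = 0.1025304 m
Δh = 0.0110808 + 0.1722318 + 0.083627632 + 0.1025304 = 0.369470632 m

about 36.9 cm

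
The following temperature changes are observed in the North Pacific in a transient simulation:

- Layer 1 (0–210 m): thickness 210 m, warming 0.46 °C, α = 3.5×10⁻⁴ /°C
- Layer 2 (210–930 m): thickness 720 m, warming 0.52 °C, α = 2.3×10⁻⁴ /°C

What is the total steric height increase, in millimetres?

Layer 1: 3.5×10⁻⁴ × 210 × 0.46 = 0.03381 m
210–930 m: 0.52 × 720 × 2.3×10⁻⁴ = 0.086112 m
Δh = 0.03381 + 0.086112 = 0.119922 m

Δh ≈ 120 mm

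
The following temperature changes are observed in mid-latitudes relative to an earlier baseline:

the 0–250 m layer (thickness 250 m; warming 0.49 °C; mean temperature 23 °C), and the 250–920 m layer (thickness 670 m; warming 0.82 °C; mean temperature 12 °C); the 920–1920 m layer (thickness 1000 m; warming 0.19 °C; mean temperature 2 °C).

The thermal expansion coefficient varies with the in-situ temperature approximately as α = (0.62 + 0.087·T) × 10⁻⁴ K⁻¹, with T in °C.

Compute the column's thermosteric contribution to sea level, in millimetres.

Layer 1: α = (0.62 + 0.087×23)×10⁻⁴ = 2.621×10⁻⁴ K⁻¹
Layer 2: α = (0.62 + 0.087×12)×10⁻⁴ = 1.664×10⁻⁴ K⁻¹
Layer 3: α = (0.62 + 0.087×2)×10⁻⁴ = 0.794×10⁻⁴ K⁻¹
Layer 1: 2.621×10⁻⁴ × 250 × 0.49 = 0.03210725 m
Layer 2: 1.664×10⁻⁴ × 0.82 × 670 = 0.09142016 m
920–1920 m: 1000 × 0.794×10⁻⁴ × 0.19 = 0.015086 m
Δh = 0.03210725 + 0.09142016 + 0.015086 = 0.13861341 m

about 139 mm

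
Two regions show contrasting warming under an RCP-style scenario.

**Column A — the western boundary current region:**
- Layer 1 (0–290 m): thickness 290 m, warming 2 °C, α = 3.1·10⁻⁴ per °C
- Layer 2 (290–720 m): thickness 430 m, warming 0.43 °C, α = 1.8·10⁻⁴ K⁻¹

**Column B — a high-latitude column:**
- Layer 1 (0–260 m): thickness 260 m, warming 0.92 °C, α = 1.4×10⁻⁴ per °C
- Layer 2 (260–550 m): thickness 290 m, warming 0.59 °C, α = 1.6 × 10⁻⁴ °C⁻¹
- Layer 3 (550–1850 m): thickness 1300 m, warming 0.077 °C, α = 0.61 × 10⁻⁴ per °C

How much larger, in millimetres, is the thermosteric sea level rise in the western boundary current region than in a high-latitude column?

Δh_A − Δh_B ≈ 146 mm

A 0–290 m: 2 × 290 × 3.1×10⁻⁴ = 0.17980 m
A Layer 2: 1.8×10⁻⁴ × 0.43 × 430 = 0.033282 m
A total: 0.213082 m
B 1.4×10⁻⁴ × 260 × 0.92 = 0.033488 m
B 1.6×10⁻⁴ × 0.59 × 290 = 0.027376 m
B 0.077 × 1300 × 0.61×10⁻⁴ = 0.0061061 m
B total: 0.0669701 m
Difference: 0.213082 − 0.0669701 = 0.1461119 m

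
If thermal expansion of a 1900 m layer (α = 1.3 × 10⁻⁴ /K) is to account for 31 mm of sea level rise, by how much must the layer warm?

ΔT = Δh/(αH) = 0.031 / (1.3×10⁻⁴ × 1900) ≈ 0.1255 K

0.126 K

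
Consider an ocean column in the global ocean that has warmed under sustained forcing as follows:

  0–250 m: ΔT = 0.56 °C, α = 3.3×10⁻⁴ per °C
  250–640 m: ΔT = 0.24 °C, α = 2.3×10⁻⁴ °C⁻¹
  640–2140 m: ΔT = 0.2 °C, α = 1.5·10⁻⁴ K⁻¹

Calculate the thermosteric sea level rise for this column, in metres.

0.113 m of thermosteric rise

0.56 × 250 × 3.3×10⁻⁴ = 0.04620 m
390 × 2.3×10⁻⁴ × 0.24 = 0.021528 m
0.2 × 1.5×10⁻⁴ × 1500 = 0.04500 m
Δh = 0.04620 + 0.021528 + 0.04500 = 0.112728 m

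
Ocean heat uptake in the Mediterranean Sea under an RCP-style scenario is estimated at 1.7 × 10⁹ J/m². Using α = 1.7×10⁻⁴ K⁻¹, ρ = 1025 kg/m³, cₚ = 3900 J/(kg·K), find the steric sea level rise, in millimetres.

Δh = αQ/(ρcₚ) = 1.7×10⁻⁴ × 1.7×10⁹ / (1025 × 3900) ≈ 0.072295 m

Δh ≈ 72.3 mm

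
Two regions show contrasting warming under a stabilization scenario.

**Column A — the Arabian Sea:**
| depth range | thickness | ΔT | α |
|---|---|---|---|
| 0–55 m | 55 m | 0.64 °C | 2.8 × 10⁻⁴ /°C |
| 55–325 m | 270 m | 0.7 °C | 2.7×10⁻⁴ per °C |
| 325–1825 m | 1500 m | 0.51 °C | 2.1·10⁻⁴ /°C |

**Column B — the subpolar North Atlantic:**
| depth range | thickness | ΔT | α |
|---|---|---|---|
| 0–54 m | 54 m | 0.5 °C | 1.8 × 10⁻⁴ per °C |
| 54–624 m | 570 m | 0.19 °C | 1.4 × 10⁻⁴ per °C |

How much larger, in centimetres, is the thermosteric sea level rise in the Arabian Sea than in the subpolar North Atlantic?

A Layer 1: 2.8×10⁻⁴ × 55 × 0.64 = 0.009856 m
A 0.7 × 270 × 2.7×10⁻⁴ = 0.05103 m
A Layer 3: 2.1×10⁻⁴ × 1500 × 0.51 = 0.16065 m
A total: 0.221536 m
B 1.8×10⁻⁴ × 0.5 × 54 = 0.00486 m
B 570 × 1.4×10⁻⁴ × 0.19 = 0.015162 m
B total: 0.020022 m
Difference: 0.221536 − 0.020022 = 0.201514 m

20.2 cm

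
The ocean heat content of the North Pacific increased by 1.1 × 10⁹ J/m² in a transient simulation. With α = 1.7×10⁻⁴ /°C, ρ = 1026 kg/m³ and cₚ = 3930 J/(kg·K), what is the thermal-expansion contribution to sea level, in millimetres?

Δh ≈ 46.4 mm

Δh = αQ/(ρcₚ) = 1.7×10⁻⁴ × 1.1×10⁹ / (1026 × 3930) ≈ 0.046377 m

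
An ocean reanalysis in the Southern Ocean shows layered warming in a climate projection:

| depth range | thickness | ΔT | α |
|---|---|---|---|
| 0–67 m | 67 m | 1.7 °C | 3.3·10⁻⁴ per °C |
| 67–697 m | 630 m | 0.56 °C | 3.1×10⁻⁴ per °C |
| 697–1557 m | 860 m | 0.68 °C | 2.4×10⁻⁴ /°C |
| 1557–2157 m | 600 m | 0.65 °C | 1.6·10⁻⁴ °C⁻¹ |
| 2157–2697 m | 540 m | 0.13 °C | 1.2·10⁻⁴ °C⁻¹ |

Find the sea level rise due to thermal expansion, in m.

1.7 × 3.3×10⁻⁴ × 67 = 0.037587 m
3.1×10⁻⁴ × 630 × 0.56 = 0.109368 m
Layer 3: 860 × 2.4×10⁻⁴ × 0.68 = 0.140352 m
1557–2157 m: 1.6×10⁻⁴ × 600 × 0.65 = 0.06240 m
2157–2697 m: 0.13 × 540 × 1.2×10⁻⁴ = 0.008424 m
Δh = 0.037587 + 0.109368 + 0.140352 + 0.06240 + 0.008424 = 0.358131 m

0.358 m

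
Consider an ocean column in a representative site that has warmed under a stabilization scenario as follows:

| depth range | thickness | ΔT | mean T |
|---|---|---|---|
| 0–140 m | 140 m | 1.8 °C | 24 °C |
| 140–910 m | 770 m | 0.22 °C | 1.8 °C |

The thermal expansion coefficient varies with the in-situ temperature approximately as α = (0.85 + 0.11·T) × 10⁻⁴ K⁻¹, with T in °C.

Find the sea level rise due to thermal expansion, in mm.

106 mm

Layer 1: α = (0.85 + 0.11×24)×10⁻⁴ = 3.49×10⁻⁴ K⁻¹
Layer 2: α = (0.85 + 0.11×1.8)×10⁻⁴ = 1.048×10⁻⁴ K⁻¹
1.8 × 3.49×10⁻⁴ × 140 = 0.087948 m
Layer 2: 0.22 × 770 × 1.048×10⁻⁴ = 0.01775312 m
Δh = 0.087948 + 0.01775312 = 0.10570112 m ≈ 106 mm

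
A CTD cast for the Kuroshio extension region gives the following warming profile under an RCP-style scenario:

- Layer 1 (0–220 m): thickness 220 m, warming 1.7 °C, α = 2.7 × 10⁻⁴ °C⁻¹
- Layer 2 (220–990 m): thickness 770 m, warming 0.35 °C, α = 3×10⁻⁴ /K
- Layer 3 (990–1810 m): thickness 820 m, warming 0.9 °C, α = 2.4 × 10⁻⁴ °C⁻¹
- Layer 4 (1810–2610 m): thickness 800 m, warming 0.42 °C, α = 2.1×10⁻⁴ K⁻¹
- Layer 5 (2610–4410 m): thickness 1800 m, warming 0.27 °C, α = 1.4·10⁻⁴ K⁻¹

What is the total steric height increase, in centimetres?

1.7 × 2.7×10⁻⁴ × 220 = 0.10098 m
Layer 2: 770 × 3×10⁻⁴ × 0.35 = 0.08085 m
990–1810 m: 0.9 × 2.4×10⁻⁴ × 820 = 0.17712 m
2.1×10⁻⁴ × 0.42 × 800 = 0.07056 m
1.4×10⁻⁴ × 0.27 × 1800 = 0.06804 m
Δh = 0.10098 + 0.08085 + 0.17712 + 0.07056 + 0.06804 = 0.49755 m ≈ 50 cm

50 cm of thermosteric rise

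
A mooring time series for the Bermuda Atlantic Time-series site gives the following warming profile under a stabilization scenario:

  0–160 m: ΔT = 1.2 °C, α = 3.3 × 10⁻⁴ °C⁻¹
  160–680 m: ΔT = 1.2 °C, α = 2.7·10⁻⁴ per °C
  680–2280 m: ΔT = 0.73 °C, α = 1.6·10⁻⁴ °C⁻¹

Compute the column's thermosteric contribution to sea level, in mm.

Layer 1: 160 × 1.2 × 3.3×10⁻⁴ = 0.06336 m
Layer 2: 2.7×10⁻⁴ × 520 × 1.2 = 0.16848 m
Layer 3: 1600 × 0.73 × 1.6×10⁻⁴ = 0.18688 m
Δh = 0.06336 + 0.16848 + 0.18688 = 0.41872 m ≈ 419 mm

about 419 mm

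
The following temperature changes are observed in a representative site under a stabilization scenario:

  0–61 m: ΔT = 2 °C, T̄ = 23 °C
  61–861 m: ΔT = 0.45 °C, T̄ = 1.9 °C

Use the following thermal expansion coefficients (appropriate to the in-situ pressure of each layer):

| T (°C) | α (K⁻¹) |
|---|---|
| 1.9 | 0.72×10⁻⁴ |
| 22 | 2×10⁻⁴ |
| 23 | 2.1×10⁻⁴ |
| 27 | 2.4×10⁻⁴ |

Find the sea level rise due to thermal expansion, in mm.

52 mm

Layer 1 at 23 °C → α = 2.1×10⁻⁴ K⁻¹
Layer 2 at 1.9 °C → α = 0.72×10⁻⁴ K⁻¹
2.1×10⁻⁴ × 61 × 2 = 0.02562 m
Layer 2: 0.45 × 800 × 0.72×10⁻⁴ = 0.02592 m
Δh = 0.02562 + 0.02592 = 0.05154 m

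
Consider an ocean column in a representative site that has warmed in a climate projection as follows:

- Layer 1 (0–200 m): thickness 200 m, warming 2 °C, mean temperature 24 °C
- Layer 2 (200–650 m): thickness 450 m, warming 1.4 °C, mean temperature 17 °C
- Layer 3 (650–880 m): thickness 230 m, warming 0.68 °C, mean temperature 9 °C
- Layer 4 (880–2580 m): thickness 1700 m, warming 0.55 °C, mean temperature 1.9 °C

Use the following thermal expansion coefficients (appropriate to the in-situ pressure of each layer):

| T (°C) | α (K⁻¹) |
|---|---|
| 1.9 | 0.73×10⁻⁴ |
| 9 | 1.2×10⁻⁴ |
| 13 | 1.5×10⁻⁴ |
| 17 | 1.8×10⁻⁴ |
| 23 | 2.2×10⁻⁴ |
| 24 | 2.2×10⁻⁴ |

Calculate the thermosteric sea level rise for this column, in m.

about 0.288 m

Layer 1 at 24 °C → α = 2.2×10⁻⁴ K⁻¹
Layer 2 at 17 °C → α = 1.8×10⁻⁴ K⁻¹
Layer 3 at 9 °C → α = 1.2×10⁻⁴ K⁻¹
Layer 4 at 1.9 °C → α = 0.73×10⁻⁴ K⁻¹
Layer 1: 2.2×10⁻⁴ × 2 × 200 = 0.08800 m
1.8×10⁻⁴ × 1.4 × 450 = 0.11340 m
0.68 × 230 × 1.2×10⁻⁴ = 0.018768 m
0.55 × 0.73×10⁻⁴ × 1700 = 0.068255 m
Δh = 0.08800 + 0.11340 + 0.018768 + 0.068255 = 0.288423 m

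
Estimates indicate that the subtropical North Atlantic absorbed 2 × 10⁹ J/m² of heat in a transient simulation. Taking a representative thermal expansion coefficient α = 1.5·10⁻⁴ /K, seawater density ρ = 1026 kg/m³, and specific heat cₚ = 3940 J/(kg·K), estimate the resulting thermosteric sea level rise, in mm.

Δh ≈ 74.2 mm

Δh = αQ/(ρcₚ) = 1.5×10⁻⁴ × 2×10⁹ / (1026 × 3940) ≈ 0.074213 m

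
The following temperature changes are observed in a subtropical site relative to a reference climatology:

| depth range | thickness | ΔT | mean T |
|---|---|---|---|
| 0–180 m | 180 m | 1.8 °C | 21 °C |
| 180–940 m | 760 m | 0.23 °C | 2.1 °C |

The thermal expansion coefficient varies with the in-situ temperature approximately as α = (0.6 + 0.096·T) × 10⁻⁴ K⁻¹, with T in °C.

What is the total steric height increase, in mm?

Δh ≈ 99 mm

Layer 1: α = (0.6 + 0.096×21)×10⁻⁴ = 2.616×10⁻⁴ K⁻¹
Layer 2: α = (0.6 + 0.096×2.1)×10⁻⁴ = 0.8016×10⁻⁴ K⁻¹
2.616×10⁻⁴ × 180 × 1.8 = 0.0847584 m
Layer 2: 0.23 × 0.8016×10⁻⁴ × 760 = 0.014011968 m
Δh = 0.0847584 + 0.014011968 = 0.098770368 m ≈ 99 mm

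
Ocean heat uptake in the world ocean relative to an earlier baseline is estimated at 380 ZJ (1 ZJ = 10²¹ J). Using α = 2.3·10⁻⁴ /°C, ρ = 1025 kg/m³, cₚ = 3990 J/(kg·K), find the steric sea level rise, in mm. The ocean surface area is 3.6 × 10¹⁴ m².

59.4 mm of thermosteric rise

Per unit area: Q = 380×10²¹ / (3.6×10¹⁴) ≈ 1.056×10⁹ J/m²
Δh = αQ/(ρcₚ) = 2.3×10⁻⁴ × 1.056×10⁹ / (1025 × 3990) ≈ 0.059387 m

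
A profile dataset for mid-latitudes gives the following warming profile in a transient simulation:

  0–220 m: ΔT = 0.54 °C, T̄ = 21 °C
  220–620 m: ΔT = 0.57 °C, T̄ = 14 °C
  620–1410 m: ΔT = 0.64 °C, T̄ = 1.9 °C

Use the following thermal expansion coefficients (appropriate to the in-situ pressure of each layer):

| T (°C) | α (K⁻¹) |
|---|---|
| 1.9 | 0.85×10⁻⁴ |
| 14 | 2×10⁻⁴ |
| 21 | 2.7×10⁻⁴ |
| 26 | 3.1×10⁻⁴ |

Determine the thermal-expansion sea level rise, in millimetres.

Δh ≈ 121 mm

Layer 1 at 21 °C → α = 2.7×10⁻⁴ K⁻¹
Layer 2 at 14 °C → α = 2×10⁻⁴ K⁻¹
Layer 3 at 1.9 °C → α = 0.85×10⁻⁴ K⁻¹
0–220 m: 220 × 2.7×10⁻⁴ × 0.54 = 0.032076 m
Layer 2: 2×10⁻⁴ × 0.57 × 400 = 0.04560 m
0.64 × 0.85×10⁻⁴ × 790 = 0.042976 m
Δh = 0.032076 + 0.04560 + 0.042976 = 0.120652 m ≈ 121 mm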